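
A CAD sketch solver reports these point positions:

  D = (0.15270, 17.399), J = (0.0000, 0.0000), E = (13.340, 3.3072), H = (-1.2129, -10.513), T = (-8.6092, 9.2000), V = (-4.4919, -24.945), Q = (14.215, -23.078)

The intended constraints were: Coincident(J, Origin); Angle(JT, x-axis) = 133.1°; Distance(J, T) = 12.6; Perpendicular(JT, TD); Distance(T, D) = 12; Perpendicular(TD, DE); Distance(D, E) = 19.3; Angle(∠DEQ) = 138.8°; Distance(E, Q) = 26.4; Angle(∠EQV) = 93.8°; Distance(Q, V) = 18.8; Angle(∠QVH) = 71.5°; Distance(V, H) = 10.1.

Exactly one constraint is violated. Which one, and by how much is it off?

Distance(V, H) = 10.1 — off by 4.70.

J = (0.00, 0.00) ✓; JT at 133.1° ✓; |JT| = 12.60 ✓; ∠(JT, TD) = 90.00° ✓; |TD| = 12.00 ✓; ∠(TD, DE) = 90.00° ✓; |DE| = 19.30 ✓; ∠DEQ = 138.8° ✓; |EQ| = 26.40 ✓; ∠EQV = 93.80° ✓; |QV| = 18.80 ✓; ∠QVH = 71.50° ✓; |VH| = 14.80 ✗.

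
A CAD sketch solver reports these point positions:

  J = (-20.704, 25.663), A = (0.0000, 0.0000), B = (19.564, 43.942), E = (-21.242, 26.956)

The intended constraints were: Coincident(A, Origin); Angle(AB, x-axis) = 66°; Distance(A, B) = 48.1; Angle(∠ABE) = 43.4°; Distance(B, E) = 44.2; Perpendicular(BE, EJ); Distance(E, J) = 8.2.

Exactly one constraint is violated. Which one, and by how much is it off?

Distance(E, J) = 8.2 — off by 6.80.

A = (0.00, 0.00) ✓; AB at 66.00° ✓; |AB| = 48.10 ✓; ∠ABE = 43.40° ✓; |BE| = 44.20 ✓; ∠(BE, EJ) = 89.99° ✓; |EJ| = 1.400 ✗.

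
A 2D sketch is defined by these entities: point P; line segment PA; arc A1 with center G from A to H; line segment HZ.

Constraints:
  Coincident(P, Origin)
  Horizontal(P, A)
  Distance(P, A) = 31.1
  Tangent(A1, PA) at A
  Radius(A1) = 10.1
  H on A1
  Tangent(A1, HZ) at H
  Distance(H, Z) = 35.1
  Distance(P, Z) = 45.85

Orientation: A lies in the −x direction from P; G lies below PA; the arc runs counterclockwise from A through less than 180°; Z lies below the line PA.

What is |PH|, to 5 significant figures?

42.165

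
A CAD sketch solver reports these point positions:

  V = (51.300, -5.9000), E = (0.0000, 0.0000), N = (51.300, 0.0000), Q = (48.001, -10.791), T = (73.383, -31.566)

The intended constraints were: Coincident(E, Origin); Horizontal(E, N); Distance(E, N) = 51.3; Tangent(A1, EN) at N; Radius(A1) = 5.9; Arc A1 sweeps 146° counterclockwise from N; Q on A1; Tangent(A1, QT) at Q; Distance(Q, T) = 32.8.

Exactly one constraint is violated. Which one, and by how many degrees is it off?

Tangent(A1, QT) at Q — off by 5.30°.

E = (0.00, 0.00) ✓; E.y = 0.00, N.y = 0.00 ✓; |EN| = 51.30 ✓; ∠(VN, NE) = 90.00° ✓; |VN| = 5.900 ✓; bearing(V→Q) − bearing(V→N) = 146.0° ✓; |VQ| = 5.900 ✓; ∠(VQ, QT) = 95.30° ✗; |QT| = 32.80 ✓.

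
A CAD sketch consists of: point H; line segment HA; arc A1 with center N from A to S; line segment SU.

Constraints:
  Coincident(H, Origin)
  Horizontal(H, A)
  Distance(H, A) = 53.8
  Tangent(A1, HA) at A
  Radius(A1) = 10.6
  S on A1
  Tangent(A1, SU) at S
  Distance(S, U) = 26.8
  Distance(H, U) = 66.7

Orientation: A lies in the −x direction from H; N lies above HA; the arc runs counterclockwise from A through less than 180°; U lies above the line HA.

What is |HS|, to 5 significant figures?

46.274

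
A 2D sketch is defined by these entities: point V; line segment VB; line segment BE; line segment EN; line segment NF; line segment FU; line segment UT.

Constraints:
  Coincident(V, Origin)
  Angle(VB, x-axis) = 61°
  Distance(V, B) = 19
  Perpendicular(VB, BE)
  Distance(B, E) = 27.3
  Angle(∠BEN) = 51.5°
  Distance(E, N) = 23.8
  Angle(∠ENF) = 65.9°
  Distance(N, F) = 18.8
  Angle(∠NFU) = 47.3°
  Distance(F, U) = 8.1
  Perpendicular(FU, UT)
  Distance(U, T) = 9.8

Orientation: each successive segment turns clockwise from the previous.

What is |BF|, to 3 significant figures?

4.29

∠BEN = 51.5° gives EN at -158° from the x-axis; with |EN| = 23.8, N = (11.1, -5.73). ∠ENF = 65.9° gives NF at 88.4° from the x-axis; with |NF| = 18.8, F = (11.6, 13.1). Then |BF| = |F − B| = 4.29.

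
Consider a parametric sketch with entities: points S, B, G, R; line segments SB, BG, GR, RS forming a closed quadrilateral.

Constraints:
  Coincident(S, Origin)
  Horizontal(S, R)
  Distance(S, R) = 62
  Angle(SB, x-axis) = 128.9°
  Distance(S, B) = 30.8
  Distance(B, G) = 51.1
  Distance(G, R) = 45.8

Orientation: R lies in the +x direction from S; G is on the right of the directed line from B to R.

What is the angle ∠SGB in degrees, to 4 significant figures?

10.96°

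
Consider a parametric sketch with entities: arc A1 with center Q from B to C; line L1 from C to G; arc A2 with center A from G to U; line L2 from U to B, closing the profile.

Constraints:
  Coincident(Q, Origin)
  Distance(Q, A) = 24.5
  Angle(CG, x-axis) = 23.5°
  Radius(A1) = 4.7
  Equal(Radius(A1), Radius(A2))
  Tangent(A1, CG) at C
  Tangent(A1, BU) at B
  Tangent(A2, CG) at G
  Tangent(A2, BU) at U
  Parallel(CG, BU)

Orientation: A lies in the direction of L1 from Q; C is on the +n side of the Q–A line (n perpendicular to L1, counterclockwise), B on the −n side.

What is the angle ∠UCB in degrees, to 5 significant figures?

69.010°

Tangency of A1 to both parallel lines with radius 4.7 puts C and B at Q ± 4.7·n: C = (-1.8741, 4.3102), B = (1.8741, -4.3102). Equal radii place G and U the same way about A: G = A + 4.7·n = (20.594, 14.080), U = A − 4.7·n = (24.342, 5.4592). Then cos ∠UCB = CU·CB / (|CU||CB|), giving 69.010°.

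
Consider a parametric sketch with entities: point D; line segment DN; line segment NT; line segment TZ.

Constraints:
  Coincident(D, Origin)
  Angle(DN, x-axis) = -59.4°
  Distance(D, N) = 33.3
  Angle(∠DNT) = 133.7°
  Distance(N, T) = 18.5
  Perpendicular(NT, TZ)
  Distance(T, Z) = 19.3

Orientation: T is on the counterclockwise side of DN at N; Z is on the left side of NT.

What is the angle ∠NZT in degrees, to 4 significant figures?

43.79°

∠DNT = 133.7°, so NT runs at -59.4° + (180° − 133.7°) = -13.10° from the x-axis; with |NT| = 18.5, T = N + 18.5·(cos -13.10°, sin -13.10°) = (34.97, -32.86). NT ⟂ TZ; with |TZ| = 19.3 on the left of NT, Z = T + 19.3·(0.2267, 0.9740) = (39.34, -14.06). Then cos ∠NZT = ZN·ZT / (|ZN||ZT|), giving 43.79°.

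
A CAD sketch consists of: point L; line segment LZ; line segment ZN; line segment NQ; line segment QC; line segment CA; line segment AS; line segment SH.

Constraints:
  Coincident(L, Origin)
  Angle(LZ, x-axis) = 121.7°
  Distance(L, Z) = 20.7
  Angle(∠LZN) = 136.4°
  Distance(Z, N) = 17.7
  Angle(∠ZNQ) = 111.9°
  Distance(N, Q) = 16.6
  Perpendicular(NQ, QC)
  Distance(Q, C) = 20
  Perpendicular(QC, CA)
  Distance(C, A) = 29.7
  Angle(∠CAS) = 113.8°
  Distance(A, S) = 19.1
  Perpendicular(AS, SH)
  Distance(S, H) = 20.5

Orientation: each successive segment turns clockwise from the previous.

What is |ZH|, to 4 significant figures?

22.63

∠CAS = 113.8° gives AS at 123.8° from the x-axis; with |AS| = 19.1, S = (-27.28, 28.83). AS ⟂ SH, so SH runs at 33.80°; with |SH| = 20.5, H = (-10.25, 40.24). Then |ZH| = |H − Z| = 22.63.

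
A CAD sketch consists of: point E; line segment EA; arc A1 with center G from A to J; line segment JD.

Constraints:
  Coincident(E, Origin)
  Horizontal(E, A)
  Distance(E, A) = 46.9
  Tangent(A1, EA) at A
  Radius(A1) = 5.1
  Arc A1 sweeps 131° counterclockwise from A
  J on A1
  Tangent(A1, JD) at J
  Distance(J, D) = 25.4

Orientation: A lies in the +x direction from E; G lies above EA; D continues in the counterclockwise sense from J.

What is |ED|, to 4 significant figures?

43.87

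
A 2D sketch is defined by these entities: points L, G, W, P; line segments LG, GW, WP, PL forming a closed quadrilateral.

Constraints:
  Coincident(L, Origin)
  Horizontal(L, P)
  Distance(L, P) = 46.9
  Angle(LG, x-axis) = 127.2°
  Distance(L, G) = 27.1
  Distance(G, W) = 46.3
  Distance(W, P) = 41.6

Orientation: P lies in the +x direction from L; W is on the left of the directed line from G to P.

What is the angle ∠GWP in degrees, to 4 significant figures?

98.91°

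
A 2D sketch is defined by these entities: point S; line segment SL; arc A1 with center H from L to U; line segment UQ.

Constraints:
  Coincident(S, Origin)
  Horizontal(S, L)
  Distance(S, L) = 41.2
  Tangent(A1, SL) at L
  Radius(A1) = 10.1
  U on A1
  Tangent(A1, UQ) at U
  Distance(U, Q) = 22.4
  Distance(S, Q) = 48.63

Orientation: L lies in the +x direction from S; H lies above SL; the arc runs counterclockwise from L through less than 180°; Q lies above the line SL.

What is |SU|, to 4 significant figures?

51.73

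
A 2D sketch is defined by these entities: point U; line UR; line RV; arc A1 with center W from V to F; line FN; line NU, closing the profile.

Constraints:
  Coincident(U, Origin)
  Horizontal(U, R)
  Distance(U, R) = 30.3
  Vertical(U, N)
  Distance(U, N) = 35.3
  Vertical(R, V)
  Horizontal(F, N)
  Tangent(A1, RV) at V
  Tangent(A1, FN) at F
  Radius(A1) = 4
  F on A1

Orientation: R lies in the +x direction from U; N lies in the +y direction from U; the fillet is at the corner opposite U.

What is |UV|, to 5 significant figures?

43.564

U is at the origin; U and R share the same y with |UR| = 30.3 and R on the +x side, so R = (30.300, 0.0000). UN is vertical with |UN| = 35.3 and N on the +y side, so N = (0.0000, 35.300). The virtual corner opposite U is at (30.300, 35.300). A1 meets RV tangentially, so WV is at right angles to RV and the tangent condition forces WF to be normal to FN, with radius 4.0, so the center W sits 4.0 in from both sides at W = (26.300, 31.300). That places the tangent points at V = (30.300, 31.300) on RV and F = (26.300, 35.300) on FN. Then |UV| = |V − U| = 43.564.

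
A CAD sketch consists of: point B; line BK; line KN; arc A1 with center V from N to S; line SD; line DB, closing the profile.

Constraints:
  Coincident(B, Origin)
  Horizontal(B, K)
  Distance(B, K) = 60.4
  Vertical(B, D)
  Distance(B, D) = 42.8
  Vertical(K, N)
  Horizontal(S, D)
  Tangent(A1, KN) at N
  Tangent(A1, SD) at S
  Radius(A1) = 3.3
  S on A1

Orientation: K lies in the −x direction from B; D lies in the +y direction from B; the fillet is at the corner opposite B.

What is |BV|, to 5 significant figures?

69.431

B is at the origin; B and K share the same y with |BK| = 60.4 and K on the −x side, so K = (-60.400, 0.0000). B and D share the same x with |BD| = 42.8 and D on the +y side, so D = (0.0000, 42.800). The virtual corner opposite B is at (-60.400, 42.800). Tangency of A1 to KN means the radius VN is perpendicular to KN and tangency of A1 to SD means the radius VS is perpendicular to SD, with radius 3.3, so the center V sits 3.3 in from both sides at V = (-57.100, 39.500). Then |BV| = |V − B| = 69.431.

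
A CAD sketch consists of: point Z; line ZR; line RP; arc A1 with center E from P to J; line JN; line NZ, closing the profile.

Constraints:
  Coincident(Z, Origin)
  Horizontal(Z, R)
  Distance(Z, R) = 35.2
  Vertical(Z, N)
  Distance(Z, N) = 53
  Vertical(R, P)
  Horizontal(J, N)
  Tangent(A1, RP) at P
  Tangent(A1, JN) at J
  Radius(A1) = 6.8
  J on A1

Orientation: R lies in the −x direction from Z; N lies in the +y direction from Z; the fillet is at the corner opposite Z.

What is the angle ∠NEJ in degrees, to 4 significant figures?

76.53°

Z is at the origin; Z and R share the same y with |ZR| = 35.2 and R on the −x side, so R = (-35.20, 0.000). Z and N share the same x with |ZN| = 53.0 and N on the +y side, so N = (0.000, 53.00). The virtual corner opposite Z is at (-35.20, 53.00). Tangency of A1 to RP means the radius EP is perpendicular to RP and the tangent condition forces EJ to be normal to JN, with radius 6.8, so the center E sits 6.8 in from both sides at E = (-28.40, 46.20). That places the tangent points at P = (-35.20, 46.20) on RP and J = (-28.40, 53.00) on JN. Then cos ∠NEJ = EN·EJ / (|EN||EJ|), giving 76.53°.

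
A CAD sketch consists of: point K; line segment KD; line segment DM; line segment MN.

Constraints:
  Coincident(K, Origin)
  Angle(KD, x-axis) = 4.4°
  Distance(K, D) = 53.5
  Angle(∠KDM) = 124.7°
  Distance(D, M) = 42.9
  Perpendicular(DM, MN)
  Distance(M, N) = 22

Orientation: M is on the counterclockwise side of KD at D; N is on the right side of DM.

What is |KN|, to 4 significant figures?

98.67

∠KDM = 124.7°, so DM runs at 4.4° + (180° − 124.7°) = 59.70° from the x-axis; with |DM| = 42.9, M = D + 42.9·(cos 59.70°, sin 59.70°) = (74.99, 41.14). The perpendicularity gives MN at right angles to DM; with |MN| = 22.0 on the right of DM, N = M + 22.0·(0.8634, -0.5045) = (93.98, 30.04). Then |KN| = |N − K| = 98.67.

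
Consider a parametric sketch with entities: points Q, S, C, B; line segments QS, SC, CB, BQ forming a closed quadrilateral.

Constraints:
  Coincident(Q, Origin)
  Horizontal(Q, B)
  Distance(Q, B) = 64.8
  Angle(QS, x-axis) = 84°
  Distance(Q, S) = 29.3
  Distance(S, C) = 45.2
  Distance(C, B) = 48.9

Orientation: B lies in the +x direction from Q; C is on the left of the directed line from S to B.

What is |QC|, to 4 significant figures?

63.87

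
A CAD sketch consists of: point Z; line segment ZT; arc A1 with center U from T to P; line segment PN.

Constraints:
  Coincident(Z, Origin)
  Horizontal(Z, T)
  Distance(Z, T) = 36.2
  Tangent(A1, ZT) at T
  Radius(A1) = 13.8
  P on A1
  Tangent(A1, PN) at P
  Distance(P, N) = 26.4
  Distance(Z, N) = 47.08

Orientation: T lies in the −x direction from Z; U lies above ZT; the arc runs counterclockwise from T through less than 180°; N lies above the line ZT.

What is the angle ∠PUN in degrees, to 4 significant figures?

62.40°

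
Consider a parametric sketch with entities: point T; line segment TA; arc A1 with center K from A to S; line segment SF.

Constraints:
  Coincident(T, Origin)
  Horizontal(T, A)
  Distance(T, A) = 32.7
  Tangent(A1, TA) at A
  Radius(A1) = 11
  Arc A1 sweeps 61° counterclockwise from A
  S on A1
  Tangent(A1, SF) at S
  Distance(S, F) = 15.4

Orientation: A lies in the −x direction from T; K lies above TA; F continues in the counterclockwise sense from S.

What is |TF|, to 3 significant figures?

24.7

On A1, A sits at bearing -90° from K; a 61° counterclockwise sweep puts S at bearing -29°, so S = K + 11.0·(cos -29°, sin -29°) = (-23.1, 5.67). Tangency of A1 to SF means the radius KS is perpendicular to SF, so SF runs along (−sin -29°, cos -29°); with |SF| = 15.4, F = (-15.6, 19.1). Then |TF| = |F − T| = 24.7.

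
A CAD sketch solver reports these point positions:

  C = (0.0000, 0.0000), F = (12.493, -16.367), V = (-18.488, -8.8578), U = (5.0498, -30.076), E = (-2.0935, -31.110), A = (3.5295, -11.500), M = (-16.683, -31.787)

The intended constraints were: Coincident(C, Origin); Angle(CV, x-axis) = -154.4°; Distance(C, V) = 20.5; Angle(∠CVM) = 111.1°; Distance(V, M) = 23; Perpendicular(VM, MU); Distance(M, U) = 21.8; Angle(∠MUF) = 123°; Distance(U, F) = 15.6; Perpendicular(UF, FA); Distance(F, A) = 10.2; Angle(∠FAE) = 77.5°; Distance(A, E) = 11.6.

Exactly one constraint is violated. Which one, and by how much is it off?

Distance(A, E) = 11.6 — off by 8.80.

C = (0.00, 0.00) ✓; CV at -154.4° ✓; |CV| = 20.50 ✓; ∠CVM = 111.1° ✓; |VM| = 23.00 ✓; ∠(VM, MU) = 90.00° ✓; |MU| = 21.80 ✓; ∠MUF = 123.0° ✓; |UF| = 15.60 ✓; ∠(UF, FA) = 90.00° ✓; |FA| = 10.20 ✓; ∠FAE = 77.50° ✓; |AE| = 20.40 ✗.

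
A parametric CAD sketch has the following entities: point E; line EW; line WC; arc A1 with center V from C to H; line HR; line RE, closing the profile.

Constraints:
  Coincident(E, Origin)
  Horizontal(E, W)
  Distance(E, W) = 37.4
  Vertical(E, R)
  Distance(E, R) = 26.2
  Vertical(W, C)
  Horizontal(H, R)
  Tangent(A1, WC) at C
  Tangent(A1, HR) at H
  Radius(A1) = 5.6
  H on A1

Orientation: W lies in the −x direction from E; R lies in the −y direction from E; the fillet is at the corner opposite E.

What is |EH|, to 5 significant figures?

41.203

E is at the origin; EW is horizontal with |EW| = 37.4 and W on the −x side, so W = (-37.400, 0.0000). ER is vertical with |ER| = 26.2 and R on the −y side, so R = (0.0000, -26.200). The virtual corner opposite E is at (-37.400, -26.200). Tangency of A1 to WC means the radius VC is perpendicular to WC and the tangent condition forces VH to be normal to HR, with radius 5.6, so the center V sits 5.6 in from both sides at V = (-31.800, -20.600). That places the tangent points at C = (-37.400, -20.600) on WC and H = (-31.800, -26.200) on HR. Then |EH| = |H − E| = 41.203.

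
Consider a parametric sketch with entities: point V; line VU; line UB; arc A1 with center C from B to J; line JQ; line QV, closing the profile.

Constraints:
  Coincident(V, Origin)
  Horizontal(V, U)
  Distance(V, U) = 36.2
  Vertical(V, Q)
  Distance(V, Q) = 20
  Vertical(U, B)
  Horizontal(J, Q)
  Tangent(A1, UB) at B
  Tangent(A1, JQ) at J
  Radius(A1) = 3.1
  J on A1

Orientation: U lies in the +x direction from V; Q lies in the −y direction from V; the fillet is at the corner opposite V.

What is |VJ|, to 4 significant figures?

38.67

V is at the origin; V and U share the same y with |VU| = 36.2 and U on the +x side, so U = (36.20, 0.000). V and Q share the same x with |VQ| = 20.0 and Q on the −y side, so Q = (0.000, -20.00). The virtual corner opposite V is at (36.20, -20.00). Tangency of A1 to UB means the radius CB is perpendicular to UB and tangency of A1 to JQ means the radius CJ is perpendicular to JQ, with radius 3.1, so the center C sits 3.1 in from both sides at C = (33.10, -16.90). That places the tangent points at B = (36.20, -16.90) on UB and J = (33.10, -20.00) on JQ. Then |VJ| = |J − V| = 38.67.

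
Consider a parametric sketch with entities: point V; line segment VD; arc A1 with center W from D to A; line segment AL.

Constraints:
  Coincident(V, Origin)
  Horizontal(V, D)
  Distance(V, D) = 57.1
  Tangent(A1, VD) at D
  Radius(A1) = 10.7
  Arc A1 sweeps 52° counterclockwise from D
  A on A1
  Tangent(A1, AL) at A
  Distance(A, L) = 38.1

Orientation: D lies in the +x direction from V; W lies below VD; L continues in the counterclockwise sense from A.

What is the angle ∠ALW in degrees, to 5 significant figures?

15.687°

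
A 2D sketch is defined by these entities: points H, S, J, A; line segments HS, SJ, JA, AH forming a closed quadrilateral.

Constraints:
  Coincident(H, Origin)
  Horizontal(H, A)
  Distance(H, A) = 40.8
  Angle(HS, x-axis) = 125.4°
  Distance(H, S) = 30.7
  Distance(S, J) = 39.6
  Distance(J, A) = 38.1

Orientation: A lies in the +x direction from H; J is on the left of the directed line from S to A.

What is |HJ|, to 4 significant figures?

38.83

Checks: |SJ| = 39.60 ✓; |JA| = 38.10 ✓.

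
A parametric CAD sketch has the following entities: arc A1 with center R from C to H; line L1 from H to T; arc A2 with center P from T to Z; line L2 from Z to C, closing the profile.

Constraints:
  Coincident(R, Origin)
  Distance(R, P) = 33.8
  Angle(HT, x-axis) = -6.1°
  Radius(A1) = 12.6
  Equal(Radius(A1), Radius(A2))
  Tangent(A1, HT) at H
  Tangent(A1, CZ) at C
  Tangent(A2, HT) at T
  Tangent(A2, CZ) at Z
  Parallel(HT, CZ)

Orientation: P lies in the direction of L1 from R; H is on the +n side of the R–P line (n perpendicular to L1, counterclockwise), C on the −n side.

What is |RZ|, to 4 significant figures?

36.07

The slot axis is L1's direction at -6.1°, so u = (cos -6.1°, sin -6.1°) = (0.9943, -0.1063) and n = (−sin -6.1°, cos -6.1°) = (0.1063, 0.9943). R is at the origin and P lies 33.8 along u from R, so P = 33.8·u = (33.61, -3.592). Tangency of A1 to both parallel lines with radius 12.6 puts H and C at R ± 12.6·n: H = (1.339, 12.53), C = (-1.339, -12.53). Equal radii place T and Z the same way about P: T = P + 12.6·n = (34.95, 8.937), Z = P − 12.6·n = (32.27, -16.12). Then |RZ| = |Z − R| = 36.07.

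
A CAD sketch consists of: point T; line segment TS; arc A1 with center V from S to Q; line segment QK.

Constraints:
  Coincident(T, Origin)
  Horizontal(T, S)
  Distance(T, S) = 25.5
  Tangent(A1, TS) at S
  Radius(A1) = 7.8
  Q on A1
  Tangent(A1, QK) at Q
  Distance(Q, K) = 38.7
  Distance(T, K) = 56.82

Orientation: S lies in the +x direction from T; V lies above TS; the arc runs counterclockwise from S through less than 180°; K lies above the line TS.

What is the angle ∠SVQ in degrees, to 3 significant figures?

91.3°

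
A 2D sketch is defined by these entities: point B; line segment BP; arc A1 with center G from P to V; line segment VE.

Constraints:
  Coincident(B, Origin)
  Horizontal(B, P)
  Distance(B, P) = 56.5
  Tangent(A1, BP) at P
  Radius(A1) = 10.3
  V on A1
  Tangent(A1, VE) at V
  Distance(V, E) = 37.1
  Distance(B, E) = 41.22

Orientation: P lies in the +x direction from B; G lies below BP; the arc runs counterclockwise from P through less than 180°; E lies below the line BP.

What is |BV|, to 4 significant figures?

48.64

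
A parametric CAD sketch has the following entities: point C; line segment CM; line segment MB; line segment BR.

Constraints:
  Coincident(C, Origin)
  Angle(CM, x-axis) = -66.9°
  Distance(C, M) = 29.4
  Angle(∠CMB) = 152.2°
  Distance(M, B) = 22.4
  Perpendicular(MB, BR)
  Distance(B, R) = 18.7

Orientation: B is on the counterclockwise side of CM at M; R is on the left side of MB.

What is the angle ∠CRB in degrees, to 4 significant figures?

84.12°

C is at the origin; CM runs at -66.9° with length 29.4, so M = 29.4·(cos -66.9°, sin -66.9°) = (11.53, -27.04). ∠CMB = 152.2°, so MB runs at -66.9° + (180° − 152.2°) = -39.10° from the x-axis; with |MB| = 22.4, B = M + 22.4·(cos -39.10°, sin -39.10°) = (28.92, -41.17). The perpendicularity gives BR at right angles to MB; with |BR| = 18.7 on the left of MB, R = B + 18.7·(0.6307, 0.7760) = (40.71, -26.66). Then cos ∠CRB = RC·RB / (|RC||RB|), giving 84.12°.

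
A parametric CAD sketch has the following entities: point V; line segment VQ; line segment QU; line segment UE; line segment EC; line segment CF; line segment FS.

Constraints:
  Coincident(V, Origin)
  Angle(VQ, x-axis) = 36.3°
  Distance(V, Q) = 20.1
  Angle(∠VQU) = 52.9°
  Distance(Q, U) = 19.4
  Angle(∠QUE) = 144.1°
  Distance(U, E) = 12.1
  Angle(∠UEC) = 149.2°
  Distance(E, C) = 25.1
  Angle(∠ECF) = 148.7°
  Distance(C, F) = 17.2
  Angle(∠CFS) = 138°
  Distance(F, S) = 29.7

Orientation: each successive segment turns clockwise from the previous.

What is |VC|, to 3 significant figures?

30.5

V is at the origin; VQ runs at 36.3° with length 20.1, so Q = (16.2, 11.9). ∠VQU = 52.9° gives QU at -90.8° from the x-axis; with |QU| = 19.4, U = (15.9, -7.50). ∠QUE = 144.1° gives UE at -127° from the x-axis; with |UE| = 12.1, E = (8.70, -17.2). ∠UEC = 149.2° gives EC at -158° from the x-axis; with |EC| = 25.1, C = (-14.5, -26.8). Then |VC| = |C − V| = 30.5.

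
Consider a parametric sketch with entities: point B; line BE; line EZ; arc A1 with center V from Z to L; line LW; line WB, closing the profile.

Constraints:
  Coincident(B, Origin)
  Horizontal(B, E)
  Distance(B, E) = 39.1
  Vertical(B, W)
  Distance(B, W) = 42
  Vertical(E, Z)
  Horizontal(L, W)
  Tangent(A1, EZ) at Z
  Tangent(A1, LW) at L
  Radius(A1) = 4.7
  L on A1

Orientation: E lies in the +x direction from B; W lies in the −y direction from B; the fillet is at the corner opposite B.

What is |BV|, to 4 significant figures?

50.74

B is at the origin; BE is horizontal with |BE| = 39.1 and E on the +x side, so E = (39.10, 0.000). B and W share the same x with |BW| = 42.0 and W on the −y side, so W = (0.000, -42.00). The virtual corner opposite B is at (39.10, -42.00). A1 meets EZ tangentially, so VZ is at right angles to EZ and tangency of A1 to LW means the radius VL is perpendicular to LW, with radius 4.7, so the center V sits 4.7 in from both sides at V = (34.40, -37.30). Then |BV| = |V − B| = 50.74.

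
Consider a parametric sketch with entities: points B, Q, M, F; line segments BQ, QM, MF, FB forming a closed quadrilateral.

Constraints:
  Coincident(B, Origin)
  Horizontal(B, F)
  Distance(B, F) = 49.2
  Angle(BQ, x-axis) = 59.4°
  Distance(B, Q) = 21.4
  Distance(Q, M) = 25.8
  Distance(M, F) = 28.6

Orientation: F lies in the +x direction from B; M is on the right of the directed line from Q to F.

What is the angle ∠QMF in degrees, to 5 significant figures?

102.65°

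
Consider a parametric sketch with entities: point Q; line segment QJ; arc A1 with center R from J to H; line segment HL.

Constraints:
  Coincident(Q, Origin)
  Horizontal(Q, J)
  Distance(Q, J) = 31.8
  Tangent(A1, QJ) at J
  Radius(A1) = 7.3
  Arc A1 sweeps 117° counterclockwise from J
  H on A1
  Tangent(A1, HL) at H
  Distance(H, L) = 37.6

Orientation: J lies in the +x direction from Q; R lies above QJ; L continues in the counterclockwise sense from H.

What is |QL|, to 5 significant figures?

48.960

Q is at the origin; Q and J share the same y with |QJ| = 31.8 and J on the +x side, so J = (31.800, 0.0000). The tangent condition forces RJ to be normal to QJ, so R = J + (0, 7.3) = (31.800, 7.3000). On A1, J sits at bearing -90° from R; a 117° counterclockwise sweep puts H at bearing 27°, so H = R + 7.3·(cos 27°, sin 27°) = (38.304, 10.614). A1 meets HL tangentially, so RH is at right angles to HL, so HL runs along (−sin 27°, cos 27°); with |HL| = 37.6, L = (21.234, 44.116). Then |QL| = |L − Q| = 48.960.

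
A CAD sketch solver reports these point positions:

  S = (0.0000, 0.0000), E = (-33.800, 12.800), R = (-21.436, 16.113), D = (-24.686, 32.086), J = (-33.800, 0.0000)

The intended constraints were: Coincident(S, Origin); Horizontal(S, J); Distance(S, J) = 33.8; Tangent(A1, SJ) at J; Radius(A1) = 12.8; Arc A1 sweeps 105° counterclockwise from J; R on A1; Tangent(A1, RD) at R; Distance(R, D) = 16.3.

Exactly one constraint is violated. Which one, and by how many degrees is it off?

Tangent(A1, RD) at R — off by 3.50°.

S = (0.00, 0.00) ✓; S.y = 0.00, J.y = 0.00 ✓; |SJ| = 33.80 ✓; ∠(EJ, JS) = 90.00° ✓; |EJ| = 12.80 ✓; bearing(E→R) − bearing(E→J) = 105.0° ✓; |ER| = 12.80 ✓; ∠(ER, RD) = 93.50° ✗; |RD| = 16.30 ✓.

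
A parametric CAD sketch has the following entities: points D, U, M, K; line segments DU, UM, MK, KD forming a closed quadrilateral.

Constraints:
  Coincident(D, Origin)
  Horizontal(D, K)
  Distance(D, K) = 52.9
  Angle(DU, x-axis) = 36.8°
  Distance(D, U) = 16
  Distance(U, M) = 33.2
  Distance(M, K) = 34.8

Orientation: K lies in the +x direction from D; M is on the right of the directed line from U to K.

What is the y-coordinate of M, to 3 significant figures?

-21.2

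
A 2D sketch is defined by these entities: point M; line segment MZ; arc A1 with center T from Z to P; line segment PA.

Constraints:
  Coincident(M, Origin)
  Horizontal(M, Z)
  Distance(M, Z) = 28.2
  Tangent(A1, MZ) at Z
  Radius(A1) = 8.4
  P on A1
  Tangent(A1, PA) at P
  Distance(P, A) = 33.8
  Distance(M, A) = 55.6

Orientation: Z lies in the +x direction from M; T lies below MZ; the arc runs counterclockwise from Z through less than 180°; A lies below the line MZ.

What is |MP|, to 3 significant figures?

24.0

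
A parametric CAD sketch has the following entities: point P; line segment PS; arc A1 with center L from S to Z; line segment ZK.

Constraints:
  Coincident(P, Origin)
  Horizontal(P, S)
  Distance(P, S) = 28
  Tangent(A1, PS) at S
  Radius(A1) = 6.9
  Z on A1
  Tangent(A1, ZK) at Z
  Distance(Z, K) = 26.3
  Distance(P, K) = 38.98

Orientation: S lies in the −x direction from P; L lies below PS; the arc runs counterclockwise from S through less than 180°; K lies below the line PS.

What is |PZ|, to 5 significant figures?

35.505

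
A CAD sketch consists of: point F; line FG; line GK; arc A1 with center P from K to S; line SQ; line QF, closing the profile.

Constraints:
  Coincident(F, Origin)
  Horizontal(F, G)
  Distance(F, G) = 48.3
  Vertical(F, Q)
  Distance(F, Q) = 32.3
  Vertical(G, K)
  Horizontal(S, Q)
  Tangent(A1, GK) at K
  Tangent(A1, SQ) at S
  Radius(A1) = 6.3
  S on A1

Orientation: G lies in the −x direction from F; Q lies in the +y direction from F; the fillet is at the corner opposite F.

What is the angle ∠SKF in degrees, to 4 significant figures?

73.29°

F is at the origin; FG is horizontal with |FG| = 48.3 and G on the −x side, so G = (-48.30, 0.000). FQ is vertical with |FQ| = 32.3 and Q on the +y side, so Q = (0.000, 32.30). The virtual corner opposite F is at (-48.30, 32.30). A1 meets GK tangentially, so PK is at right angles to GK and the tangent condition forces PS to be normal to SQ, with radius 6.3, so the center P sits 6.3 in from both sides at P = (-42.00, 26.00). That places the tangent points at K = (-48.30, 26.00) on GK and S = (-42.00, 32.30) on SQ. Then cos ∠SKF = KS·KF / (|KS||KF|), giving 73.29°.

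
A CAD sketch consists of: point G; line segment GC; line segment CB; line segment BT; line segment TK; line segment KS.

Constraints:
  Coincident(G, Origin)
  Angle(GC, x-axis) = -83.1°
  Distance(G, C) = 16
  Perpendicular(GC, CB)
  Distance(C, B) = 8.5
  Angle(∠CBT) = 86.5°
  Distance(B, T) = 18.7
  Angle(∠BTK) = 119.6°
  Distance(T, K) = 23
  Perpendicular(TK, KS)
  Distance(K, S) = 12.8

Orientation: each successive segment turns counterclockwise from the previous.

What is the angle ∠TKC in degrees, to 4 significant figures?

39.11°

G is at the origin; GC runs at -83.1° with length 16.0, so C = (1.922, -15.88). GC ⟂ CB, so CB runs at 6.900°; with |CB| = 8.5, B = (10.36, -14.86). ∠CBT = 86.5° gives BT at 100.4° from the x-axis; with |BT| = 18.7, T = (6.985, 3.530). ∠BTK = 119.6° gives TK at 160.8° from the x-axis; with |TK| = 23.0, K = (-14.74, 11.09). Then cos ∠TKC = KT·KC / (|KT||KC|), giving 39.11°.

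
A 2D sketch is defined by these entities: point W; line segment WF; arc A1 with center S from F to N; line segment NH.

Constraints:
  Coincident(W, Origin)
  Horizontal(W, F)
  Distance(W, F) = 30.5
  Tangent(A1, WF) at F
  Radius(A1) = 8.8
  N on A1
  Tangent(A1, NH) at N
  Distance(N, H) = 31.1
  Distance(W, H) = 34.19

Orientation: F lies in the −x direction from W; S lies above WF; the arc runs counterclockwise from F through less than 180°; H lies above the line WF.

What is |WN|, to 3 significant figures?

23.1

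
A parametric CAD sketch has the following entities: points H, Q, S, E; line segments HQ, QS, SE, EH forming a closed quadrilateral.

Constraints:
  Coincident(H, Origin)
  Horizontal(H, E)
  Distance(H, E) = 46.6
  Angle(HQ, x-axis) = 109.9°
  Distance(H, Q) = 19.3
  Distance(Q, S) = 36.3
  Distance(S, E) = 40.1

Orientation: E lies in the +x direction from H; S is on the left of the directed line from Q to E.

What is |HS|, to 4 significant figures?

43.03

Checks: |QS| = 36.30 ✓; |SE| = 40.10 ✓.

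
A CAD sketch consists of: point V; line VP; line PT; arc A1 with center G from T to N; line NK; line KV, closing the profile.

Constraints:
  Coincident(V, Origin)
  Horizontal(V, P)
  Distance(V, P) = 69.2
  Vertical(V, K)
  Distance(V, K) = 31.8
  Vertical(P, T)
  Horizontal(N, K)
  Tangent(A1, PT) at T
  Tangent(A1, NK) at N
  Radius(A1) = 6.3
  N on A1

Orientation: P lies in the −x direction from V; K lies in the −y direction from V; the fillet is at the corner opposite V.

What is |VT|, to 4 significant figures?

73.75

V is at the origin; VP is horizontal with |VP| = 69.2 and P on the −x side, so P = (-69.20, 0.000). VK is vertical with |VK| = 31.8 and K on the −y side, so K = (0.000, -31.80). The virtual corner opposite V is at (-69.20, -31.80). Tangency of A1 to PT means the radius GT is perpendicular to PT and the tangent condition forces GN to be normal to NK, with radius 6.3, so the center G sits 6.3 in from both sides at G = (-62.90, -25.50). That places the tangent points at T = (-69.20, -25.50) on PT and N = (-62.90, -31.80) on NK. Then |VT| = |T − V| = 73.75.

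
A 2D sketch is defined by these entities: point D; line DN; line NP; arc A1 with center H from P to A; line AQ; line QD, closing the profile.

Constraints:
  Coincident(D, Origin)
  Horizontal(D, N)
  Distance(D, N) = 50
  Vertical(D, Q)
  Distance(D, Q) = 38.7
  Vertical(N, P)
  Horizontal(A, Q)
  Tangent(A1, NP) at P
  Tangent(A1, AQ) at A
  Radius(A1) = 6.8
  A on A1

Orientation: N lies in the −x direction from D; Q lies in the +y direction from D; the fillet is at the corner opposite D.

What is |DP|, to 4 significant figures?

59.31

D is at the origin; D and N share the same y with |DN| = 50.0 and N on the −x side, so N = (-50.00, 0.000). D and Q share the same x with |DQ| = 38.7 and Q on the +y side, so Q = (0.000, 38.70). The virtual corner opposite D is at (-50.00, 38.70). Since A1 is tangent to NP there, HP ⟂ NP and since A1 is tangent to AQ there, HA ⟂ AQ, with radius 6.8, so the center H sits 6.8 in from both sides at H = (-43.20, 31.90). That places the tangent points at P = (-50.00, 31.90) on NP and A = (-43.20, 38.70) on AQ. Then |DP| = |P − D| = 59.31.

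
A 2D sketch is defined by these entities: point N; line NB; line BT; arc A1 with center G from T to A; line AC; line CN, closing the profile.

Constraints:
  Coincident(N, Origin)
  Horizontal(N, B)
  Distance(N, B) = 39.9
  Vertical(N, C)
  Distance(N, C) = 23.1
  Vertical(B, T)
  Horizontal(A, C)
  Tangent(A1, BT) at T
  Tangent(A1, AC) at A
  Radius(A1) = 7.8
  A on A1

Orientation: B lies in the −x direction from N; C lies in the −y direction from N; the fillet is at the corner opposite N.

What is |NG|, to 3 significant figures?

35.6

N is at the origin; N and B share the same y with |NB| = 39.9 and B on the −x side, so B = (-39.9, 0.00). NC is vertical with |NC| = 23.1 and C on the −y side, so C = (0.00, -23.1). The virtual corner opposite N is at (-39.9, -23.1). A1 meets BT tangentially, so GT is at right angles to BT and tangency of A1 to AC means the radius GA is perpendicular to AC, with radius 7.8, so the center G sits 7.8 in from both sides at G = (-32.1, -15.3). Then |NG| = |G − N| = 35.6.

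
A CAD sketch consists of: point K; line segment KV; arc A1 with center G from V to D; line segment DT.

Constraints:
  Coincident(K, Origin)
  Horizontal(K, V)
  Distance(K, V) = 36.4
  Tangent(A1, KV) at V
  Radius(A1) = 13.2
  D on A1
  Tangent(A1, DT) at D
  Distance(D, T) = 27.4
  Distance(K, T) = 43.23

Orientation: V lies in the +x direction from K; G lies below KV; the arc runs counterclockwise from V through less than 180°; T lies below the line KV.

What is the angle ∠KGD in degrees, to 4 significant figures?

12.08°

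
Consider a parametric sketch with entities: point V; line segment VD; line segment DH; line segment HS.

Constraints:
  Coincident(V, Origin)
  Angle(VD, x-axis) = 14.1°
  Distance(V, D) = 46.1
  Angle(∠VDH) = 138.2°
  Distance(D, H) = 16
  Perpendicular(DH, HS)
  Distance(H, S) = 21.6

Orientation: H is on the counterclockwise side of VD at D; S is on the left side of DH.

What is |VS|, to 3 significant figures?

51.2

V is at the origin; VD runs at 14.1° with length 46.1, so D = 46.1·(cos 14.1°, sin 14.1°) = (44.7, 11.2). ∠VDH = 138.2°, so DH runs at 14.1° + (180° − 138.2°) = 55.9° from the x-axis; with |DH| = 16.0, H = D + 16.0·(cos 55.9°, sin 55.9°) = (53.7, 24.5). DH ⟂ HS; with |HS| = 21.6 on the left of DH, S = H + 21.6·(-0.828, 0.561) = (35.8, 36.6). Then |VS| = |S − V| = 51.2.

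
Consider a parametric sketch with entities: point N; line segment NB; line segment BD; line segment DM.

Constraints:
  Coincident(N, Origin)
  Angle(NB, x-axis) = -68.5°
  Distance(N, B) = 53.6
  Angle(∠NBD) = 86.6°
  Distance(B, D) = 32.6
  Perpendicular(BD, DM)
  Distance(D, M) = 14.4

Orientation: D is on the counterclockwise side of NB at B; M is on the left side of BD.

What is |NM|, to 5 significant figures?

48.937

N is at the origin; NB runs at -68.5° with length 53.6, so B = 53.6·(cos -68.5°, sin -68.5°) = (19.644, -49.870). ∠NBD = 86.6°, so BD runs at -68.5° + (180° − 86.6°) = 24.900° from the x-axis; with |BD| = 32.6, D = B + 32.6·(cos 24.900°, sin 24.900°) = (49.214, -36.145). The perpendicularity gives DM at right angles to BD; with |DM| = 14.4 on the left of BD, M = D + 14.4·(-0.42104, 0.90704) = (43.151, -23.083). Then |NM| = |M − N| = 48.937.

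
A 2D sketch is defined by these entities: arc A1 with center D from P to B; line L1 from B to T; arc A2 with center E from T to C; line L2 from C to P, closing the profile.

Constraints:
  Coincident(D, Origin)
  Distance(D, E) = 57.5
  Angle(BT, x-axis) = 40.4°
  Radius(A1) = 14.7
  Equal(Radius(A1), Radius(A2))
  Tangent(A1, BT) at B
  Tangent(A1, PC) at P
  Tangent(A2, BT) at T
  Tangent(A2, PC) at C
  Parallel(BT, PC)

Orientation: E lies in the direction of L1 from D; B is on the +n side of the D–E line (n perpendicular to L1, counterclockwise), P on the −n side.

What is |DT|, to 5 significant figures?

59.349

The slot axis is L1's direction at 40.4°, so u = (cos 40.4°, sin 40.4°) = (0.76154, 0.64812) and n = (−sin 40.4°, cos 40.4°) = (-0.64812, 0.76154). D is at the origin and E lies 57.5 along u from D, so E = 57.5·u = (43.788, 37.267). Tangency of A1 to both parallel lines with radius 14.7 puts B and P at D ± 14.7·n: B = (-9.5274, 11.195), P = (9.5274, -11.195). Equal radii place T and C the same way about E: T = E + 14.7·n = (34.261, 48.462), C = E − 14.7·n = (53.316, 26.072). Then |DT| = |T − D| = 59.349.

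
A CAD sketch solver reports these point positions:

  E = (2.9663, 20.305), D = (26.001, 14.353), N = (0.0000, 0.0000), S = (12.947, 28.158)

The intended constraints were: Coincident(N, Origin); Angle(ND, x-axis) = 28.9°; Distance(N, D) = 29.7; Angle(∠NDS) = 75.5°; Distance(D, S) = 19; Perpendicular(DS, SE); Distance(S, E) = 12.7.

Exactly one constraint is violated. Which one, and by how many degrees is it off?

Perpendicular(DS, SE) — off by 5.20°.

N = (0.00, 0.00) ✓; ND at 28.90° ✓; |ND| = 29.70 ✓; ∠NDS = 75.50° ✓; |DS| = 19.00 ✓; ∠(DS, SE) = 84.80° ✗; |SE| = 12.70 ✓.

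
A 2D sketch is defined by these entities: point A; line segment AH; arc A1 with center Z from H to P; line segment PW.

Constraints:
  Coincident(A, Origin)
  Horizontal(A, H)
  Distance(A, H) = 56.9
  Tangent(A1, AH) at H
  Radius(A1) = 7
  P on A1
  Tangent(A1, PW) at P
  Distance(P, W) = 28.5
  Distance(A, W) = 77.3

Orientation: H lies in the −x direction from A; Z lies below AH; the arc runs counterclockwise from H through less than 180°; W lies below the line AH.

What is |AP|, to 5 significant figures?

63.985

A is at the origin; A and H share the same y with |AH| = 56.9 and H on the −x side, so H = (-56.900, 0.0000). Tangency of A1 to AH means the radius ZH is perpendicular to AH, so Z = H + (0, -7) = (-56.900, -7.0000). Since ZP ⟂ PW (tangency), |ZW| = √(7.0² + 28.5²) = 29.347 regardless of where P sits on A1. So W lies on both circle(A, 77.3) and circle(Z, 29.347); the below-AH intersection is W = (-69.710, -33.404). P is the foot of the tangent from W: P = (-63.745, -5.5349).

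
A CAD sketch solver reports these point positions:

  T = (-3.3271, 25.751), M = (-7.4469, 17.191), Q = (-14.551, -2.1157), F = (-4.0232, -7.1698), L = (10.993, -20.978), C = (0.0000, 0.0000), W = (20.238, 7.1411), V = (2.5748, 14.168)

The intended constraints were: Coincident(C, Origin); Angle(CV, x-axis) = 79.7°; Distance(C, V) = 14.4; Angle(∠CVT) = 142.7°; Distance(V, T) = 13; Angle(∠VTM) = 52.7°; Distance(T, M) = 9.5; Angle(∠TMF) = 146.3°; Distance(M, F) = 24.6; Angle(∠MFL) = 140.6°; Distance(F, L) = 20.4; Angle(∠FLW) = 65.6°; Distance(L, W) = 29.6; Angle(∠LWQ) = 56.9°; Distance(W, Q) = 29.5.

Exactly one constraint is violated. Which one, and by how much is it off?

Distance(W, Q) = 29.5 — off by 6.50.

C = (0.00, 0.00) ✓; CV at 79.70° ✓; |CV| = 14.40 ✓; ∠CVT = 142.7° ✓; |VT| = 13.00 ✓; ∠VTM = 52.70° ✓; |TM| = 9.500 ✓; ∠TMF = 146.3° ✓; |MF| = 24.60 ✓; ∠MFL = 140.6° ✓; |FL| = 20.40 ✓; ∠FLW = 65.60° ✓; |LW| = 29.60 ✓; ∠LWQ = 56.90° ✓; |WQ| = 36.00 ✗.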